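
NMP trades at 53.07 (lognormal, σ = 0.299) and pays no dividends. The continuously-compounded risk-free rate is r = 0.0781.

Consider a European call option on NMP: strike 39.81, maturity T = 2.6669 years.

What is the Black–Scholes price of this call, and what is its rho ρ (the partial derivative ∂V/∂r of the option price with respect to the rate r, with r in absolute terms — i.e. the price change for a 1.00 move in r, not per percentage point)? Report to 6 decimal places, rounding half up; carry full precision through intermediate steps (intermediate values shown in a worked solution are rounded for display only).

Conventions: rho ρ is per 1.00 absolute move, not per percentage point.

price = 22.350778
ρ = 67.216025

σ√T = 0.299·√2.6669 = 0.488286
d₁ = (ln(S/K) + (r+σ²/2)T) / (σ√T) = (ln(53.07/39.81) + (0.0781+0.299²/2)·2.6669) / 0.488286 = (0.287494 + 0.327497) / 0.488286 = 1.259487
d₂ = d₁ − σ√T = 1.259487 − 0.488286 = 0.771201
e^{−rT} = 0.811976
N(d₁) = 0.896073,  N(d₂) = 0.779706
Call price V = S·N(d₁) − K·e^{−rT}·N(d₂) = 47.554582 − 25.203804 = 22.350778
ρ = K·T·e^{−rT}·N(d₂) = 67.216025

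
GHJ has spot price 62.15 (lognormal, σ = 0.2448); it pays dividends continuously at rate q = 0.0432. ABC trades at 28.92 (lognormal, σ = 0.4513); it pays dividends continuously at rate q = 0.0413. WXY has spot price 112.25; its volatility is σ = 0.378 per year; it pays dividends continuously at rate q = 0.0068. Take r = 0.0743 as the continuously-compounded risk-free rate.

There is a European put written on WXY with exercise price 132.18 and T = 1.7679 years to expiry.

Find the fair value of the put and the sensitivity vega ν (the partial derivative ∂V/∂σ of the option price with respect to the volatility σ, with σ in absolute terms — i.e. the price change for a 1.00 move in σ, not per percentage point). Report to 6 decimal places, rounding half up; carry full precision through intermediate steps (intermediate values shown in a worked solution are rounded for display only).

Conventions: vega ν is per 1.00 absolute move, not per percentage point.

price = 25.087468
ν = 58.049164

σ√T = 0.378·√1.7679 = 0.502598
d₁ = (ln(S/K) + (r−q+σ²/2)T) / (σ√T) = (ln(112.25/132.18) + (0.0743−0.0068+0.378²/2)·1.7679) / 0.502598 = (-0.163436 + 0.245636) / 0.502598 = 0.163549
d₂ = d₁ − σ√T = 0.163549 − 0.502598 = -0.339049
e^{−rT} = 0.876906
e^{−qT} = 0.988050
N(−d₁) = 0.435043,  N(−d₂) = 0.632713
Put price V = K·e^{−rT}·N(−d₂) − S·e^{−qT}·N(−d₁) = 73.337500 − 48.250032 = 25.087468
φ(d₁) = (1/√(2π))·e^{−d₁²/2} = 0.393642
ν = S·e^{−qT}·φ(d₁)·√T = 58.049164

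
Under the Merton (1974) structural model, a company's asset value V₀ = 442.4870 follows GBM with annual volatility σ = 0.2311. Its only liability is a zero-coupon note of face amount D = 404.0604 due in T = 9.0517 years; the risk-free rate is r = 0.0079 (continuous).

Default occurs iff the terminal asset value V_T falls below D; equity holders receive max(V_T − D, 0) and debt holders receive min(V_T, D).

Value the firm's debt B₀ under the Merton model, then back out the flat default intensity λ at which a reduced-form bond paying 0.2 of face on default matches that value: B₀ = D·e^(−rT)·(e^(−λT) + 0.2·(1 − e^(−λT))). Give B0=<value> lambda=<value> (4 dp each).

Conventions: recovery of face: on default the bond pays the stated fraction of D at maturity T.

Equity is a call on the firm's assets struck at D = 404.0604:
d₁ = [ln(V₀/D) + (r + σ²/2)T] / (σ√T)
   = [ln(442.4870/404.0604) + (0.0079 + 0.5·0.2311²)·9.0517] / (0.2311·√9.0517)
   = [0.090847 + 0.313221] / 0.695288 = 0.581152
d₂ = d₁ − σ√T = 0.581152 − 0.695288 = -0.114137
N(d₁) = 0.719431,  N(d₂) = 0.454565,  e^(−rT) = 0.930988
E₀ = V₀·N(d₁) − D·e^(−rT)·N(d₂)
   = 442.4870·0.719431 − 404.0604·0.930988·0.454565 = 147.342691
B₀ = V₀ − E₀ = 442.4870 − 147.342691 = 295.144309
e^(−λT) = (B₀·e^(rT)/D − 0.2)/(1 − 0.2) = (295.1443·1.074127/404.0604 − 0.2)/0.8 = 0.73073989
λ = −ln(0.73073989)/9.0517 = 0.034656

B0=295.1443 lambda=0.0347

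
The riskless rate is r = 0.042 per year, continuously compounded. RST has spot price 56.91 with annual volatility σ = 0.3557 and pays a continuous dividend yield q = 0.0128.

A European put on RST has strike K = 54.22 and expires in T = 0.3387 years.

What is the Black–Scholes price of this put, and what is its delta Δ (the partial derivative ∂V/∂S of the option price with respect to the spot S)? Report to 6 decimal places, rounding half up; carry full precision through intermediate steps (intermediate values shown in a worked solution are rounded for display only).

σ√T = 0.3557·√0.3387 = 0.207010
d₁ = (ln(S/K) + (r−q+σ²/2)T) / (σ√T) = (ln(56.91/54.22) + (0.042−0.0128+0.3557²/2)·0.3387) / 0.207010 = (0.048421 + 0.031317) / 0.207010 = 0.385188
d₂ = d₁ − σ√T = 0.385188 − 0.207010 = 0.178178
e^{−rT} = 0.985875
e^{−qT} = 0.995674
N(−d₁) = 0.350049,  N(−d₂) = 0.429292
Put price V = K·e^{−rT}·N(−d₂) − S·e^{−qT}·N(−d₁) = 22.947416 − 19.835107 = 3.112309
Δ = −e^{−qT}·N(−d₁) = -0.348535

price = 3.112309
Δ = -0.348535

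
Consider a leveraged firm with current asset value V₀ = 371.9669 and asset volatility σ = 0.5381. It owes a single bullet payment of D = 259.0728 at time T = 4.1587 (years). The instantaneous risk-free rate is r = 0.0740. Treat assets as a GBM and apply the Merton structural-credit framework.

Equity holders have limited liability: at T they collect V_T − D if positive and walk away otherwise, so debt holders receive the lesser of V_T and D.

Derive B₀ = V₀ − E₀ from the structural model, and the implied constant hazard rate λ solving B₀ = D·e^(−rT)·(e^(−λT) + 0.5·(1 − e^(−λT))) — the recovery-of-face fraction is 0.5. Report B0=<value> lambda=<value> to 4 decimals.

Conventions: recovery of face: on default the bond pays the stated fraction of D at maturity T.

Apply the equity-as-call identities (strike 259.0728, horizon 4.1587 years):
d₁ = [ln(V₀/D) + (r + σ²/2)T] / (σ√T)
   = [ln(371.9669/259.0728) + (0.0740 + 0.5·0.5381²)·4.1587] / (0.5381·√4.1587)
   = [0.361696 + 0.909823] / 1.097341 = 1.158727
d₂ = d₁ − σ√T = 1.158727 − 1.097341 = 0.061385
N(d₁) = 0.876716,  N(d₂) = 0.524474,  e^(−rT) = 0.735104
E₀ = V₀·N(d₁) − D·e^(−rT)·N(d₂)
   = 371.9669·0.876716 − 259.0728·0.735104·0.524474 = 226.225808
B₀ = V₀ − E₀ = 371.9669 − 226.225808 = 145.741092
e^(−λT) = (B₀·e^(rT)/D − 0.5)/(1 − 0.5) = (145.7411·1.360352/259.0728 − 0.5)/0.5 = 0.53052932
λ = −ln(0.53052932)/4.1587 = 0.152423

B0=145.7411 lambda=0.1524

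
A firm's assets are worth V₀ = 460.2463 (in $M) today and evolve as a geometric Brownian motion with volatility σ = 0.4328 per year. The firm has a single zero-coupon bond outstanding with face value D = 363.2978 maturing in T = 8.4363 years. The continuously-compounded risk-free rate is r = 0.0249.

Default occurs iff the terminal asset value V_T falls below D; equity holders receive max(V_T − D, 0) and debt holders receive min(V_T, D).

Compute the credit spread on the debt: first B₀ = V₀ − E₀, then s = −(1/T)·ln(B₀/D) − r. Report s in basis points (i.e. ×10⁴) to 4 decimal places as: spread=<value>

spread=517.0811

Work the structural quantities from V₀ = 460.2463 against face 363.2978:
d₁ = [ln(V₀/D) + (r + σ²/2)T] / (σ√T)
   = [ln(460.2463/363.2978) + (0.0249 + 0.5·0.4328²)·8.4363] / (0.4328·√8.4363)
   = [0.236539 + 1.000190] / 1.257081 = 0.983810
d₂ = d₁ − σ√T = 0.983810 − 1.257081 = -0.273271
N(d₁) = 0.837396,  N(d₂) = 0.392323,  e^(−rT) = 0.810532
E₀ = V₀·N(d₁) − D·e^(−rT)·N(d₂)
   = 460.2463·0.837396 − 363.2978·0.810532·0.392323 = 269.883093
B₀ = V₀ − E₀ = 460.2463 − 269.883093 = 190.363207
spread = −(1/T)·ln(B₀/D) − r = −(1/8.4363)·ln(190.363207/363.2978) − 0.0249 = 0.05170811
in basis points: 0.05170811 × 10⁴ = 517.0811 bp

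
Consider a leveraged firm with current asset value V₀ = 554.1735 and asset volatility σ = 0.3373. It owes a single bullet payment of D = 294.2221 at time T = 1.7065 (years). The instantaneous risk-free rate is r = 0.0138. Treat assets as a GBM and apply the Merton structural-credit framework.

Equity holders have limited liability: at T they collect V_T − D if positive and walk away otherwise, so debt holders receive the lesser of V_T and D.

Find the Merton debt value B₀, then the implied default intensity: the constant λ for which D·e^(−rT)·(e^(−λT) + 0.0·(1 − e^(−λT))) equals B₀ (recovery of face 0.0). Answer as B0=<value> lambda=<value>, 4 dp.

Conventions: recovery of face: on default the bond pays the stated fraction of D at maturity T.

Work the structural quantities from V₀ = 554.1735 against face 294.2221:
d₁ = [ln(V₀/D) + (r + σ²/2)T] / (σ√T)
   = [ln(554.1735/294.2221) + (0.0138 + 0.5·0.3373²)·1.7065] / (0.3373·√1.7065)
   = [0.633143 + 0.120625] / 0.440625 = 1.710678
d₂ = d₁ − σ√T = 1.710678 − 0.440625 = 1.270052
N(d₁) = 0.956430,  N(d₂) = 0.897967,  e^(−rT) = 0.976725
E₀ = V₀·N(d₁) − D·e^(−rT)·N(d₂)
   = 554.1735·0.956430 − 294.2221·0.976725·0.897967 = 271.975430
B₀ = V₀ − E₀ = 554.1735 − 271.975430 = 282.198070
e^(−λT) = (B₀·e^(rT)/D − 0)/(1 − 0) = (282.1981·1.023829/294.2221 − 0)/1 = 0.98198827
λ = −ln(0.98198827)/1.7065 = 0.010651

B0=282.1981 lambda=0.0107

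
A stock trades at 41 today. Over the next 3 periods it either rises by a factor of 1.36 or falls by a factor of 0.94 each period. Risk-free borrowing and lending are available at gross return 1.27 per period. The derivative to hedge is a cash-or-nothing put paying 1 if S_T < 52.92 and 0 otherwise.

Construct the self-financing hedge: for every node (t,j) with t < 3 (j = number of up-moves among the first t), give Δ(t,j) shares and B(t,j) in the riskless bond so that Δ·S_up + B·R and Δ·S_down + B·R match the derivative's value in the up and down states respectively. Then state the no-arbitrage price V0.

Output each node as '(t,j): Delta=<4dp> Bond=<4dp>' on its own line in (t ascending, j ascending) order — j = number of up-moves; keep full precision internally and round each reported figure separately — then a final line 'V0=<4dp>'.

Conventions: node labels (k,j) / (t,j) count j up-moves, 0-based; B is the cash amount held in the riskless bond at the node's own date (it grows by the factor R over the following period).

(0,0): Delta=-0.0121 Bond=0.5547
(1,0): Delta=-0.0382 Bond=1.7103
(1,1): Delta=-0.0072 Bond=0.4302
(2,0): Delta=0.0000 Bond=0.7874
(2,1): Delta=-0.0454 Bond=2.5497
(2,2): Delta=0.0000 Bond=0.0000
V0=0.0576

Risk-neutral probability p* = (R−d)/(u−d) = (1.27−0.94)/(1.36−0.94) = 0.7857.
Expiry values: V(3,0)=1.0000, V(3,1)=1.0000, V(3,2)=0.0000, V(3,3)=0.0000
Node (2,0) S=36.2276: V=(p*·1.0000+(1−p*)·1.0000)/1.27=0.7874; Δ=(1.0000−1.0000)/(49.2695−34.0539)=0.0000; B=V−Δ·S=0.7874
Node (2,1) S=52.4144: V=(p*·0.0000+(1−p*)·1.0000)/1.27=0.1687; Δ=(0.0000−1.0000)/(71.2836−49.2695)=-0.0454; B=V−Δ·S=2.5497
Node (2,2) S=75.8336: V=(p*·0.0000+(1−p*)·0.0000)/1.27=0.0000; Δ=(0.0000−0.0000)/(103.1337−71.2836)=0.0000; B=V−Δ·S=0.0000
Node (1,0) S=38.5400: V=(p*·0.1687+(1−p*)·0.7874)/1.27=0.2372; Δ=(0.1687−0.7874)/(52.4144−36.2276)=-0.0382; B=V−Δ·S=1.7103
Node (1,1) S=55.7600: V=(p*·0.0000+(1−p*)·0.1687)/1.27=0.0285; Δ=(0.0000−0.1687)/(75.8336−52.4144)=-0.0072; B=V−Δ·S=0.4302
Node (0,0) S=41.0000: V=(p*·0.0285+(1−p*)·0.2372)/1.27=0.0576; Δ=(0.0285−0.2372)/(55.7600−38.5400)=-0.0121; B=V−Δ·S=0.5547
As a check, the time-0 holding Δ(0,0)·S0 + B(0,0) comes to 0.0576 — exactly V0.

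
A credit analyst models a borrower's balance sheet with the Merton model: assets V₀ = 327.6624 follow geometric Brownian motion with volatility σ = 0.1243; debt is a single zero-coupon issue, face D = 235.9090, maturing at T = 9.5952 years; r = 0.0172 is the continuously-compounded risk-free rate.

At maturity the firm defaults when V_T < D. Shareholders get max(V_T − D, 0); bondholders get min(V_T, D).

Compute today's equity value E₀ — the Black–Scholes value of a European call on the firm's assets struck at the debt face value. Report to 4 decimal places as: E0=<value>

Work the structural quantities from V₀ = 327.6624 against face 235.9090:
d₁ = [ln(V₀/D) + (r + σ²/2)T] / (σ√T)
   = [ln(327.6624/235.9090) + (0.0172 + 0.5·0.1243²)·9.5952] / (0.1243·√9.5952)
   = [0.328538 + 0.239163] / 0.385033 = 1.474419
d₂ = d₁ − σ√T = 1.474419 − 0.385033 = 1.089386
N(d₁) = 0.929816,  N(d₂) = 0.862008,  e^(−rT) = 0.847862
E₀ = V₀·N(d₁) − D·e^(−rT)·N(d₂)
   = 327.6624·0.929816 − 235.9090·0.847862·0.862008 = 132.248241

E0=132.2482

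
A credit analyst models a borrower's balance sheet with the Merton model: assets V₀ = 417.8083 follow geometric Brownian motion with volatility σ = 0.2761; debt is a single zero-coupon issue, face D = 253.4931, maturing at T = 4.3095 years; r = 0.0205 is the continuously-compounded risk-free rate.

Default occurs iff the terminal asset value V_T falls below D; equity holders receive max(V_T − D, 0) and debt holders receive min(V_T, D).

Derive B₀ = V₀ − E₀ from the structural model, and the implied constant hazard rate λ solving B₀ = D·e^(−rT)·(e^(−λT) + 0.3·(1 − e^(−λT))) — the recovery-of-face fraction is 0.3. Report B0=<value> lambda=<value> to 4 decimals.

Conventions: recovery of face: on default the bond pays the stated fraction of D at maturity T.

Equity is a call on the firm's assets struck at D = 253.4931:
d₁ = [ln(V₀/D) + (r + σ²/2)T] / (σ√T)
   = [ln(417.8083/253.4931) + (0.0205 + 0.5·0.2761²)·4.3095] / (0.2761·√4.3095)
   = [0.499686 + 0.252604] / 0.573165 = 1.312519
d₂ = d₁ − σ√T = 1.312519 − 0.573165 = 0.739353
N(d₁) = 0.905327,  N(d₂) = 0.770154,  e^(−rT) = 0.915445
E₀ = V₀·N(d₁) − D·e^(−rT)·N(d₂)
   = 417.8083·0.905327 − 253.4931·0.915445·0.770154 = 199.532149
B₀ = V₀ − E₀ = 417.8083 − 199.532149 = 218.276151
e^(−λT) = (B₀·e^(rT)/D − 0.3)/(1 − 0.3) = (218.2762·1.092365/253.4931 − 0.3)/0.7 = 0.91515185
λ = −ln(0.91515185)/4.3095 = 0.020574

B0=218.2762 lambda=0.0206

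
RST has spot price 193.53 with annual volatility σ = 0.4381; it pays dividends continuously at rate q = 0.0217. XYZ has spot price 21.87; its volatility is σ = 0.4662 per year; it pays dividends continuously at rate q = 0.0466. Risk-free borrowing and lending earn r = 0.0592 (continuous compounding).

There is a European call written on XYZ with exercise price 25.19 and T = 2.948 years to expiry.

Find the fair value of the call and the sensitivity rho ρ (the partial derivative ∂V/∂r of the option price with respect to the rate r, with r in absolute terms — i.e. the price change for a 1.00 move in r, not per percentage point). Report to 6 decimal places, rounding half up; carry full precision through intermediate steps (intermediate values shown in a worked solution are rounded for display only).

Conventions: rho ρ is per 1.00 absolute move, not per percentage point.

σ√T = 0.4662·√2.948 = 0.800453
d₁ = (ln(S/K) + (r−q+σ²/2)T) / (σ√T) = (ln(21.87/25.19) + (0.0592−0.0466+0.4662²/2)·2.948) / 0.800453 = (-0.141331 + 0.357508) / 0.800453 = 0.270067
d₂ = d₁ − σ√T = 0.270067 − 0.800453 = -0.530386
e^{−rT} = 0.839859
e^{−qT} = 0.871642
N(d₁) = 0.606446,  N(d₂) = 0.297922
Call price V = S·e^{−qT}·N(d₁) − K·e^{−rT}·N(d₂) = 11.560557 − 6.302854 = 5.257704
ρ = K·T·e^{−rT}·N(d₂) = 18.580813

price = 5.257704
ρ = 18.580813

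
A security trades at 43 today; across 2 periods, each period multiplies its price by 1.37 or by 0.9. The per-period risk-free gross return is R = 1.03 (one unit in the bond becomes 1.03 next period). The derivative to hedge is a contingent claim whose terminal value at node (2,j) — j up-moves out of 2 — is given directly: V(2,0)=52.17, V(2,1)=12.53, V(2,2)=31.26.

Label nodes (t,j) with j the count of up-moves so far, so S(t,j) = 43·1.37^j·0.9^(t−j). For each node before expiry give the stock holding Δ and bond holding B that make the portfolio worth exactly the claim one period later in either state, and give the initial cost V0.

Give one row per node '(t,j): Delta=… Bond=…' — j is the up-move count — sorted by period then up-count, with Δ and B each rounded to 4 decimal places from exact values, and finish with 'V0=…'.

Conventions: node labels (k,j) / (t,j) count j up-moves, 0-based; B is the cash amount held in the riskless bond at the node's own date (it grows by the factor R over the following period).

(0,0): Delta=-1.1287 Bond=81.2483
(1,0): Delta=-2.1793 Bond=124.3460
(1,1): Delta=0.6765 Bond=-22.6563
V0=32.7148

The replicating-portfolio and risk-neutral prices coincide; use p* = (1.03−0.9)/(1.37−0.9) = 0.2766 for the latter.
At maturity the claim pays: V(2,0)=52.1700, V(2,1)=12.5300, V(2,2)=31.2600
(1,0): S=38.7000. Δ = (V_up−V_dn)/(S_up−S_dn) = (12.5300−52.1700)/(53.0190−34.8300) = -2.1793. V = [p*·12.5300 + (1−p*)·52.1700]/1.03 = 40.0056. B = V − Δ·S = 124.3460.
(1,1): S=58.9100. Δ = (V_up−V_dn)/(S_up−S_dn) = (31.2600−12.5300)/(80.7067−53.0190) = 0.6765. V = [p*·31.2600 + (1−p*)·12.5300]/1.03 = 17.1948. B = V − Δ·S = -22.6563.
(0,0): S=43.0000. Δ = (V_up−V_dn)/(S_up−S_dn) = (17.1948−40.0056)/(58.9100−38.7000) = -1.1287. V = [p*·17.1948 + (1−p*)·40.0056]/1.03 = 32.7148. B = V − Δ·S = 81.2483.
Verification: the root portfolio costs Δ(0,0)·S0 + B(0,0) = 32.7148, matching V0.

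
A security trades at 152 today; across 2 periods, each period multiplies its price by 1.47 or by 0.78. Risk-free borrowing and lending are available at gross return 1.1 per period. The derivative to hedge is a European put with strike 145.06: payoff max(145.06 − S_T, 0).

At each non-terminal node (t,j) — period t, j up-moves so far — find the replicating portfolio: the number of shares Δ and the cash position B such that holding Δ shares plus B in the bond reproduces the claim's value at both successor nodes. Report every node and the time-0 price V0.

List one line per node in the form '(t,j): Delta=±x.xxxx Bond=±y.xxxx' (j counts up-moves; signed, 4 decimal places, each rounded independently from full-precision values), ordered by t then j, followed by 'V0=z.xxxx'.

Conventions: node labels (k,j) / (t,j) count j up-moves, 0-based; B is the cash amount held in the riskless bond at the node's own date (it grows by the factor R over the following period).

Under the risk-neutral measure, an up-move has probability p* = (R−d)/(u−d) = 0.4638 and values discount at R = 1.1.
Terminal payoffs: V(2,0)=52.5832, V(2,1)=0.0000, V(2,2)=0.0000
Node (1,0) S=118.5600: V=(p*·0.0000+(1−p*)·52.5832)/1.1=25.6334; Δ=(0.0000−52.5832)/(174.2832−92.4768)=-0.6428; B=V−Δ·S=101.8410
Node (1,1) S=223.4400: V=(p*·0.0000+(1−p*)·0.0000)/1.1=0.0000; Δ=(0.0000−0.0000)/(328.4568−174.2832)=0.0000; B=V−Δ·S=0.0000
Node (0,0) S=152.0000: V=(p*·0.0000+(1−p*)·25.6334)/1.1=12.4959; Δ=(0.0000−25.6334)/(223.4400−118.5600)=-0.2444; B=V−Δ·S=49.6458
As a check, the time-0 holding Δ(0,0)·S0 + B(0,0) comes to 12.4959 — exactly V0.

(0,0): Delta=-0.2444 Bond=49.6458
(1,0): Delta=-0.6428 Bond=101.8410
(1,1): Delta=0.0000 Bond=0.0000
V0=12.4959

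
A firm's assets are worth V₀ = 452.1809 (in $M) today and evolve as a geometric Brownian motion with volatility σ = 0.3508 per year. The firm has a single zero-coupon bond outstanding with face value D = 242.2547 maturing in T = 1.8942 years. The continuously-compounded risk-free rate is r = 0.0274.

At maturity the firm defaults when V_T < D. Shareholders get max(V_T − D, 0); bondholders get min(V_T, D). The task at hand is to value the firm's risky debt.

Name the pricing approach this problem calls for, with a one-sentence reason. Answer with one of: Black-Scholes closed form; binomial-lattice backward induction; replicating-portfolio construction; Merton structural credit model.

Key observation: the data describe a firm's assets (V₀ = 452.1809, GBM) and a single zero-coupon debt of face 242.2547, so credit quantities follow from equity-as-call in the structural model.

framework: Merton structural credit model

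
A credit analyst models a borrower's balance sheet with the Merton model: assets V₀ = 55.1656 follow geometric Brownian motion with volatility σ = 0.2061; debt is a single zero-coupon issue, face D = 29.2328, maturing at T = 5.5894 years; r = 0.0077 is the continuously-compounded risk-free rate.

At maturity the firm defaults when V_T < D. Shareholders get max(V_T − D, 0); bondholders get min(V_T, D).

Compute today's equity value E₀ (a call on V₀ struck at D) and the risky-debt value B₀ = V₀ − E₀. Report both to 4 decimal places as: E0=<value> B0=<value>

E0=27.8647 B0=27.3009

Work the structural quantities from V₀ = 55.1656 against face 29.2328:
d₁ = [ln(V₀/D) + (r + σ²/2)T] / (σ√T)
   = [ln(55.1656/29.2328) + (0.0077 + 0.5·0.2061²)·5.5894] / (0.2061·√5.5894)
   = [0.635048 + 0.161749] / 0.487260 = 1.635262
d₂ = d₁ − σ√T = 1.635262 − 0.487260 = 1.148003
N(d₁) = 0.949003,  N(d₂) = 0.874516,  e^(−rT) = 0.957875
E₀ = V₀·N(d₁) − D·e^(−rT)·N(d₂)
   = 55.1656·0.949003 − 29.2328·0.957875·0.874516 = 27.864676
B₀ = V₀ − E₀ = 55.1656 − 27.864676 = 27.300924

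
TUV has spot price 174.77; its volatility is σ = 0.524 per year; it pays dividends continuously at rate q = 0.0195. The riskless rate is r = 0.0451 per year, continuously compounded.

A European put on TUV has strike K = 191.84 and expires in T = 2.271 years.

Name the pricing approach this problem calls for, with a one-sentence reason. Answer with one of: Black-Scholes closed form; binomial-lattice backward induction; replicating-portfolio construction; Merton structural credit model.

framework: Black-Scholes closed form

Key observation: the instrument is a plain European put (strike 191.84) on a lognormal asset; the exact continuous-time formula applies directly.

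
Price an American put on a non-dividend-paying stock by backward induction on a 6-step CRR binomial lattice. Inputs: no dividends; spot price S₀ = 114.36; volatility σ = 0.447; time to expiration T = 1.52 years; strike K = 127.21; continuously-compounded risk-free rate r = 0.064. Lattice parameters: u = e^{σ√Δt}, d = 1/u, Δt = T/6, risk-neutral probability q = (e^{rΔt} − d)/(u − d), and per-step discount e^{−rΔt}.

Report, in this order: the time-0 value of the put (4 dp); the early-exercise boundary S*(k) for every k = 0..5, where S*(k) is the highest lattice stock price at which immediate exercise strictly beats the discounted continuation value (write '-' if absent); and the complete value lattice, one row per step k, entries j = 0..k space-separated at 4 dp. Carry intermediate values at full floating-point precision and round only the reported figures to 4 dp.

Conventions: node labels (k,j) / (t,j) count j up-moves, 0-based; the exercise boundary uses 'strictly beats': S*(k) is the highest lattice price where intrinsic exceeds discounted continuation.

Δt=0.25333, u=1.25230, d=0.79853, q=0.48001, disc=e^(-rΔt)=0.98392
k=6 terminal: V=max(K-S,0) → 97.5606 80.7119 54.2887 12.8500 0.0000 0.0000 0.0000
k=5: j=0 S=37.1300 intr=90.0800 cont=88.0341 V=90.0800[EX]; j=1 S=58.2297 intr=68.9803 cont=66.9344 V=68.9803[EX]; j=2 S=91.3197 intr=35.8903 cont=33.8445 V=35.8903[EX]; j=3 S=143.2135 intr=0.0000 cont=6.5744 V=6.5744[hold]; j=4 S=224.5967 intr=0.0000 cont=0.0000 V=0.0000[hold]; j=5 S=352.2273 intr=0.0000 cont=0.0000 V=0.0000[hold]  S*(5)=91.3197
k=4: j=0 S=46.4981 intr=80.7119 cont=78.6660 V=80.7119[EX]; j=1 S=72.9213 intr=54.2887 cont=52.2428 V=54.2887[EX]; j=2 S=114.3600 intr=12.8500 cont=21.4675 V=21.4675[hold]; j=3 S=179.3468 intr=0.0000 cont=3.3636 V=3.3636[hold]; j=4 S=281.2634 intr=0.0000 cont=0.0000 V=0.0000[hold]  S*(4)=72.9213
k=3: j=0 S=58.2297 intr=68.9803 cont=66.9344 V=68.9803[EX]; j=1 S=91.3197 intr=35.8903 cont=37.9144 V=37.9144[hold]; j=2 S=143.2135 intr=0.0000 cont=12.5719 V=12.5719[hold]; j=3 S=224.5967 intr=0.0000 cont=1.7209 V=1.7209[hold]  S*(3)=58.2297
k=2: j=0 S=72.9213 intr=54.2887 cont=53.1988 V=54.2887[EX]; j=1 S=114.3600 intr=12.8500 cont=25.3356 V=25.3356[hold]; j=2 S=179.3468 intr=0.0000 cont=7.2449 V=7.2449[hold]  S*(2)=72.9213
k=1: j=0 S=91.3197 intr=35.8903 cont=39.7413 V=39.7413[hold]; j=1 S=143.2135 intr=0.0000 cont=16.3841 V=16.3841[hold]  S*(1)=-
k=0: j=0 S=114.3600 intr=12.8500 cont=28.0708 V=28.0708[hold]  S*(0)=-

price = 28.0708
boundary = - - 72.9213 58.2297 72.9213 91.3197
tree:
28.0708
39.7413 16.3841
54.2887 25.3356 7.2449
68.9803 37.9144 12.5719 1.7209
80.7119 54.2887 21.4675 3.3636 0.0000
90.0800 68.9803 35.8903 6.5744 0.0000 0.0000
97.5606 80.7119 54.2887 12.8500 0.0000 0.0000 0.0000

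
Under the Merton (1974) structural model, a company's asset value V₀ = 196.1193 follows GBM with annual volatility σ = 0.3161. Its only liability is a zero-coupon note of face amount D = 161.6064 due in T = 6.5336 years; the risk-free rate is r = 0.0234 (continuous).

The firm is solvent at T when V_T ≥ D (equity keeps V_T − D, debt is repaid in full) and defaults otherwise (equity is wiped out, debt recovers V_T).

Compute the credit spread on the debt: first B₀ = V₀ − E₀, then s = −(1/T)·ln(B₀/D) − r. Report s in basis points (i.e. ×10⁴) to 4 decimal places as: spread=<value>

Equity is a call on the firm's assets struck at D = 161.6064:
d₁ = [ln(V₀/D) + (r + σ²/2)T] / (σ√T)
   = [ln(196.1193/161.6064) + (0.0234 + 0.5·0.3161²)·6.5336] / (0.3161·√6.5336)
   = [0.193559 + 0.479302] / 0.807980 = 0.832770
d₂ = d₁ − σ√T = 0.832770 − 0.807980 = 0.024790
N(d₁) = 0.797513,  N(d₂) = 0.509889,  e^(−rT) = 0.858227
E₀ = V₀·N(d₁) − D·e^(−rT)·N(d₂)
   = 196.1193·0.797513 − 161.6064·0.858227·0.509889 = 85.688624
B₀ = V₀ − E₀ = 196.1193 − 85.688624 = 110.430676
spread = −(1/T)·ln(B₀/D) − r = −(1/6.5336)·ln(110.430676/161.6064) − 0.0234 = 0.03487963
in basis points: 0.03487963 × 10⁴ = 348.7963 bp

spread=348.7963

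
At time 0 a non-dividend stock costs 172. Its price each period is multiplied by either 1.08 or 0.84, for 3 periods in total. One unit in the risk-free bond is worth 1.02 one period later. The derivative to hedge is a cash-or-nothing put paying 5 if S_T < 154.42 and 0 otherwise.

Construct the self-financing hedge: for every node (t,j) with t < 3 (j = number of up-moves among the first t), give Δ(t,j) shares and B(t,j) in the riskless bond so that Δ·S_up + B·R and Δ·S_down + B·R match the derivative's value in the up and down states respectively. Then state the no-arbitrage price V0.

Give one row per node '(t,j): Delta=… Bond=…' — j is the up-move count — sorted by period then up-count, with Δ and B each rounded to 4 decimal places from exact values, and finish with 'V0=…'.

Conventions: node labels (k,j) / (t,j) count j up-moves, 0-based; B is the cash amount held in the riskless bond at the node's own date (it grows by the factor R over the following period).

(0,0): Delta=-0.0437 Bond=8.2453
(1,0): Delta=-0.1060 Bond=17.4212
(1,1): Delta=-0.0275 Bond=5.4066
(2,0): Delta=0.0000 Bond=4.9020
(2,1): Delta=-0.1335 Bond=22.0588
(2,2): Delta=0.0000 Bond=0.0000
V0=0.7362

Arbitrage-free pricing uses the up-move probability p* = (R−d)/(u−d) = 0.7500, discounting each step at R = 1.02.
Expiry values: V(3,0)=5.0000, V(3,1)=5.0000, V(3,2)=0.0000, V(3,3)=0.0000
(2,0): S=121.3632. Δ = (V_up−V_dn)/(S_up−S_dn) = (5.0000−5.0000)/(131.0723−101.9451) = 0.0000. V = [p*·5.0000 + (1−p*)·5.0000]/1.02 = 4.9020. B = V − Δ·S = 4.9020.
(2,1): S=156.0384. Δ = (V_up−V_dn)/(S_up−S_dn) = (0.0000−5.0000)/(168.5215−131.0723) = -0.1335. V = [p*·0.0000 + (1−p*)·5.0000]/1.02 = 1.2255. B = V − Δ·S = 22.0588.
(2,2): S=200.6208. Δ = (V_up−V_dn)/(S_up−S_dn) = (0.0000−0.0000)/(216.6705−168.5215) = 0.0000. V = [p*·0.0000 + (1−p*)·0.0000]/1.02 = 0.0000. B = V − Δ·S = 0.0000.
(1,0): S=144.4800. Δ = (V_up−V_dn)/(S_up−S_dn) = (1.2255−4.9020)/(156.0384−121.3632) = -0.1060. V = [p*·1.2255 + (1−p*)·4.9020]/1.02 = 2.1026. B = V − Δ·S = 17.4212.
(1,1): S=185.7600. Δ = (V_up−V_dn)/(S_up−S_dn) = (0.0000−1.2255)/(200.6208−156.0384) = -0.0275. V = [p*·0.0000 + (1−p*)·1.2255]/1.02 = 0.3004. B = V − Δ·S = 5.4066.
(0,0): S=172.0000. Δ = (V_up−V_dn)/(S_up−S_dn) = (0.3004−2.1026)/(185.7600−144.4800) = -0.0437. V = [p*·0.3004 + (1−p*)·2.1026]/1.02 = 0.7362. B = V − Δ·S = 8.2453.
Verification: the root portfolio costs Δ(0,0)·S0 + B(0,0) = 0.7362, matching V0.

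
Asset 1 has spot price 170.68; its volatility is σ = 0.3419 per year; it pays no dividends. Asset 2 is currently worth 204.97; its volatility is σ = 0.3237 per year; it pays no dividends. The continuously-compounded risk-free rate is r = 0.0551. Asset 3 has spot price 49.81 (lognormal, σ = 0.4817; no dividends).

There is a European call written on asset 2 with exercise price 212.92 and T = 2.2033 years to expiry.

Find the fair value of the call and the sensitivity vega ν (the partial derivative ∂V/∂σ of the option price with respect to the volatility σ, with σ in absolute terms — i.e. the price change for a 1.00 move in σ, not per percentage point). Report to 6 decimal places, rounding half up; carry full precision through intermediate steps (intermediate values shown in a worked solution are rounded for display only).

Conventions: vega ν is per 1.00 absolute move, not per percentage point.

σ√T = 0.3237·√2.2033 = 0.480485
d₁ = (ln(S/K) + (r+σ²/2)T) / (σ√T) = (ln(204.97/212.92) + (0.0551+0.3237²/2)·2.2033) / 0.480485 = (-0.038053 + 0.236835) / 0.480485 = 0.413711
d₂ = d₁ − σ√T = 0.413711 − 0.480485 = -0.066774
e^{−rT} = 0.885678
N(d₁) = 0.660457,  N(d₂) = 0.473381
Call price V = S·N(d₁) − K·e^{−rT}·N(d₂) = 135.373881 − 89.269484 = 46.104397
φ(d₁) = (1/√(2π))·e^{−d₁²/2} = 0.366222
ν = S·φ(d₁)·√T = 111.422011

price = 46.104397
ν = 111.422011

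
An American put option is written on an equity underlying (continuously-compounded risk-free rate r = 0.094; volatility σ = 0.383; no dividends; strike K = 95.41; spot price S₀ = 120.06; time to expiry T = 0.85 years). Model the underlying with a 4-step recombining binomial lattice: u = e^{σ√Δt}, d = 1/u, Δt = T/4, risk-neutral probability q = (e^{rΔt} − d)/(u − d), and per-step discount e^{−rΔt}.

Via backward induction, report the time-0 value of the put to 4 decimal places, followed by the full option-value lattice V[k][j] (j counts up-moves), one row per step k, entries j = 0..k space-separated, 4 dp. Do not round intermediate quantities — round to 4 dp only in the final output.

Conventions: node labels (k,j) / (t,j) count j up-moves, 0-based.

Δt=0.21250, u=1.19310, d=0.83815, q=0.51282, disc=e^(-rΔt)=0.98022
k=4 terminal: V=max(K-S,0) → 36.1595 11.0677 0.0000 0.0000 0.0000
k=3: j=0 S=70.6917 intr=24.7183 cont=22.8313 V=24.7183[EX]; j=1 S=100.6287 intr=0.0000 cont=5.2854 V=5.2854[hold]; j=2 S=143.2435 intr=0.0000 cont=0.0000 V=0.0000[hold]; j=3 S=203.9051 intr=0.0000 cont=0.0000 V=0.0000[hold]
k=2: j=0 S=84.3423 intr=11.0677 cont=14.4610 V=14.4610[hold]; j=1 S=120.0600 intr=0.0000 cont=2.5240 V=2.5240[hold]; j=2 S=170.9037 intr=0.0000 cont=0.0000 V=0.0000[hold]
k=1: j=0 S=100.6287 intr=0.0000 cont=8.1746 V=8.1746[hold]; j=1 S=143.2435 intr=0.0000 cont=1.2053 V=1.2053[hold]
k=0: j=0 S=120.0600 intr=0.0000 cont=4.5096 V=4.5096[hold]

price = 4.5096
tree:
4.5096
8.1746 1.2053
14.4610 2.5240 0.0000
24.7183 5.2854 0.0000 0.0000
36.1595 11.0677 0.0000 0.0000 0.0000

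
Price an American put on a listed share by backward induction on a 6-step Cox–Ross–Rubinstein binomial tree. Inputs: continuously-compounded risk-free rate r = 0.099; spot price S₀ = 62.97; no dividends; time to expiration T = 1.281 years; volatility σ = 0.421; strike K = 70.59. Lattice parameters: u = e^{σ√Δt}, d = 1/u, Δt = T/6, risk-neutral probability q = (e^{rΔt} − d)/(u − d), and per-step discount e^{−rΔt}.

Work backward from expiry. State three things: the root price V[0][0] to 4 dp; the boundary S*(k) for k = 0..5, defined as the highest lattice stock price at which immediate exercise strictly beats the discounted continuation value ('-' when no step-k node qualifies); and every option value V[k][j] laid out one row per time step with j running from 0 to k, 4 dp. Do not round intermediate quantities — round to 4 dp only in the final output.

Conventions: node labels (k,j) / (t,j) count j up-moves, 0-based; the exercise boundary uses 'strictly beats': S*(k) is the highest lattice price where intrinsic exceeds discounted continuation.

Δt=0.21350, u=1.21474, d=0.82322, q=0.50608, disc=e^(-rΔt)=0.97909
k=6 terminal: V=max(K-S,0) → 50.9907 41.6696 27.9154 7.6200 0.0000 0.0000 0.0000
k=5: j=0 S=23.8080 intr=46.7820 cont=45.3057 V=46.7820[EX]; j=1 S=35.1307 intr=35.4593 cont=33.9829 V=35.4593[EX]; j=2 S=51.8384 intr=18.7516 cont=17.2752 V=18.7516[EX]; j=3 S=76.4920 intr=0.0000 cont=3.6849 V=3.6849[hold]; j=4 S=112.8705 intr=0.0000 cont=0.0000 V=0.0000[hold]; j=5 S=166.5501 intr=0.0000 cont=0.0000 V=0.0000[hold]  S*(5)=51.8384
k=4: j=0 S=28.9204 intr=41.6696 cont=40.1932 V=41.6696[EX]; j=1 S=42.6746 intr=27.9154 cont=26.4391 V=27.9154[EX]; j=2 S=62.9700 intr=7.6200 cont=10.8939 V=10.8939[hold]; j=3 S=92.9176 intr=0.0000 cont=1.7820 V=1.7820[hold]; j=4 S=137.1079 intr=0.0000 cont=0.0000 V=0.0000[hold]  S*(4)=42.6746
k=3: j=0 S=35.1307 intr=35.4593 cont=33.9829 V=35.4593[EX]; j=1 S=51.8384 intr=18.7516 cont=18.8975 V=18.8975[hold]; j=2 S=76.4920 intr=0.0000 cont=6.1511 V=6.1511[hold]; j=3 S=112.8705 intr=0.0000 cont=0.8617 V=0.8617[hold]  S*(3)=35.1307
k=2: j=0 S=42.6746 intr=27.9154 cont=26.5113 V=27.9154[EX]; j=1 S=62.9700 intr=7.6200 cont=12.1865 V=12.1865[hold]; j=2 S=92.9176 intr=0.0000 cont=3.4016 V=3.4016[hold]  S*(2)=42.6746
k=1: j=0 S=51.8384 intr=18.7516 cont=19.5379 V=19.5379[hold]; j=1 S=76.4920 intr=0.0000 cont=7.5787 V=7.5787[hold]  S*(1)=-
k=0: j=0 S=62.9700 intr=7.6200 cont=13.2035 V=13.2035[hold]  S*(0)=-

price = 13.2035
boundary = - - 42.6746 35.1307 42.6746 51.8384
tree:
13.2035
19.5379 7.5787
27.9154 12.1865 3.4016
35.4593 18.8975 6.1511 0.8617
41.6696 27.9154 10.8939 1.7820 0.0000
46.7820 35.4593 18.7516 3.6849 0.0000 0.0000
50.9907 41.6696 27.9154 7.6200 0.0000 0.0000 0.0000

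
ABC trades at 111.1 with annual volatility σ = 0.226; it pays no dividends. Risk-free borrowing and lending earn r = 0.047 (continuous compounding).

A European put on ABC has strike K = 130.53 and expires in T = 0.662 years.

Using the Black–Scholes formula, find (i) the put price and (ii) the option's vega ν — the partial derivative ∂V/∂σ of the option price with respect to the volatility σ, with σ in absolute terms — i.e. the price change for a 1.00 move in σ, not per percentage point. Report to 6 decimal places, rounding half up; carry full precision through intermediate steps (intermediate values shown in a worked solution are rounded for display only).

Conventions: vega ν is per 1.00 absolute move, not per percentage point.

σ√T = 0.226·√0.662 = 0.183881
d₁ = (ln(S/K) + (r+σ²/2)T) / (σ√T) = (ln(111.1/130.53) + (0.047+0.226²/2)·0.662) / 0.183881 = (-0.161172 + 0.048020) / 0.183881 = -0.615355
d₂ = d₁ − σ√T = -0.615355 − 0.183881 = -0.799236
e^{−rT} = 0.969365
N(−d₁) = 0.730840,  N(−d₂) = 0.787923
Put price V = K·e^{−rT}·N(−d₂) − S·N(−d₁) = 99.696893 − 81.196305 = 18.500588
φ(d₁) = (1/√(2π))·e^{−d₁²/2} = 0.330130
ν = S·φ(d₁)·√T = 29.841990

price = 18.500588
ν = 29.841990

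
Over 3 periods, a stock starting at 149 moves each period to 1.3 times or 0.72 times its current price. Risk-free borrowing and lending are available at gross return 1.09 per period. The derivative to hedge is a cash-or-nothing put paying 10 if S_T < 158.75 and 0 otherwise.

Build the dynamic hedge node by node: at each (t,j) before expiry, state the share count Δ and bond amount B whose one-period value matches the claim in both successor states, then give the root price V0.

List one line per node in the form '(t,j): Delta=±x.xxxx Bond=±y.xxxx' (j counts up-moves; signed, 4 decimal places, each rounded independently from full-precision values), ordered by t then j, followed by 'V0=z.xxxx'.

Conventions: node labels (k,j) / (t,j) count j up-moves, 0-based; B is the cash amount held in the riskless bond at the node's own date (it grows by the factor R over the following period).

(0,0): Delta=-0.0450 Bond=9.0075
(1,0): Delta=-0.0941 Bond=15.0822
(1,1): Delta=-0.0296 Bond=6.8305
(2,0): Delta=0.0000 Bond=9.1743
(2,1): Delta=-0.1236 Bond=20.5631
(2,2): Delta=0.0000 Bond=0.0000
V0=2.3038

Arbitrage-free pricing uses the up-move probability p* = (R−d)/(u−d) = 0.6379, discounting each step at R = 1.09.
Payoffs at expiry: V(3,0)=10.0000, V(3,1)=10.0000, V(3,2)=0.0000, V(3,3)=0.0000
(2,0): S=77.2416. Δ = (V_up−V_dn)/(S_up−S_dn) = (10.0000−10.0000)/(100.4141−55.6140) = 0.0000. V = [p*·10.0000 + (1−p*)·10.0000]/1.09 = 9.1743. B = V − Δ·S = 9.1743.
(2,1): S=139.4640. Δ = (V_up−V_dn)/(S_up−S_dn) = (0.0000−10.0000)/(181.3032−100.4141) = -0.1236. V = [p*·0.0000 + (1−p*)·10.0000]/1.09 = 3.3217. B = V − Δ·S = 20.5631.
(2,2): S=251.8100. Δ = (V_up−V_dn)/(S_up−S_dn) = (0.0000−0.0000)/(327.3530−181.3032) = 0.0000. V = [p*·0.0000 + (1−p*)·0.0000]/1.09 = 0.0000. B = V − Δ·S = 0.0000.
(1,0): S=107.2800. Δ = (V_up−V_dn)/(S_up−S_dn) = (3.3217−9.1743)/(139.4640−77.2416) = -0.0941. V = [p*·3.3217 + (1−p*)·9.1743]/1.09 = 4.9915. B = V − Δ·S = 15.0822.
(1,1): S=193.7000. Δ = (V_up−V_dn)/(S_up−S_dn) = (0.0000−3.3217)/(251.8100−139.4640) = -0.0296. V = [p*·0.0000 + (1−p*)·3.3217]/1.09 = 1.1034. B = V − Δ·S = 6.8305.
(0,0): S=149.0000. Δ = (V_up−V_dn)/(S_up−S_dn) = (1.1034−4.9915)/(193.7000−107.2800) = -0.0450. V = [p*·1.1034 + (1−p*)·4.9915]/1.09 = 2.3038. B = V − Δ·S = 9.0075.
Sanity check at the root: Δ(0,0)·S0 + B(0,0) reproduces V0 = 2.3038.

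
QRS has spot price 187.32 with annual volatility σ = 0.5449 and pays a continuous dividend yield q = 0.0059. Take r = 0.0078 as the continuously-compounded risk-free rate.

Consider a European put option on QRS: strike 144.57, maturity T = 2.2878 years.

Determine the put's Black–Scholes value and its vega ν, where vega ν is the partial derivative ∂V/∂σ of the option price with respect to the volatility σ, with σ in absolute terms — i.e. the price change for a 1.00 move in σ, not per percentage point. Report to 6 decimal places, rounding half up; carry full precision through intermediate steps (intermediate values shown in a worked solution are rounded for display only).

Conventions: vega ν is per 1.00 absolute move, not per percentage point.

price = 33.330847
ν = 85.327539

σ√T = 0.5449·√2.2878 = 0.824187
d₁ = (ln(S/K) + (r−q+σ²/2)T) / (σ√T) = (ln(187.32/144.57) + (0.0078−0.0059+0.5449²/2)·2.2878) / 0.824187 = (0.259055 + 0.343989) / 0.824187 = 0.731683
d₂ = d₁ − σ√T = 0.731683 − 0.824187 = -0.092504
e^{−rT} = 0.982313
e^{−qT} = 0.986593
N(−d₁) = 0.232181,  N(−d₂) = 0.536851
Put price V = K·e^{−rT}·N(−d₂) − S·e^{−qT}·N(−d₁) = 76.239893 − 42.909046 = 33.330847
φ(d₁) = (1/√(2π))·e^{−d₁²/2} = 0.305252
ν = S·e^{−qT}·φ(d₁)·√T = 85.327539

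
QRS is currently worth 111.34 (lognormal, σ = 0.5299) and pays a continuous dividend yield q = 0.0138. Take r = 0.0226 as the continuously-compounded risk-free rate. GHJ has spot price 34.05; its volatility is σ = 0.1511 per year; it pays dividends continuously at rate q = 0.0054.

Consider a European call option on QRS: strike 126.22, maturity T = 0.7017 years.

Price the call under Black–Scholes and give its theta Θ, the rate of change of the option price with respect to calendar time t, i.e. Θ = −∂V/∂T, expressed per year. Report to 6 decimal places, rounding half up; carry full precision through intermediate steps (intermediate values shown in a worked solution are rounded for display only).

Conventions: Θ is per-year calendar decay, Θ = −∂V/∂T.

price = 14.336234
Θ = -14.041645

σ√T = 0.5299·√0.7017 = 0.443884
d₁ = (ln(S/K) + (r−q+σ²/2)T) / (σ√T) = (ln(111.34/126.22) + (0.0226−0.0138+0.5299²/2)·0.7017) / 0.443884 = (-0.125438 + 0.104692) / 0.443884 = -0.046738
d₂ = d₁ − σ√T = -0.046738 − 0.443884 = -0.490622
e^{−rT} = 0.984267
e^{−qT} = 0.990363
N(d₁) = 0.481361,  N(d₂) = 0.311847
Call price V = S·e^{−qT}·N(d₁) − K·e^{−rT}·N(d₂) = 53.078255 − 38.742021 = 14.336234
φ(d₁) = (1/√(2π))·e^{−d₁²/2} = 0.398507
Θ = −S·e^{−qT}·φ(d₁)·σ/(2√T) + q·S·e^{−qT}·N(d₁) − r·K·e^{−rT}·N(d₂) = −13.898555 + 0.732480 − 0.875570 = -14.041645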